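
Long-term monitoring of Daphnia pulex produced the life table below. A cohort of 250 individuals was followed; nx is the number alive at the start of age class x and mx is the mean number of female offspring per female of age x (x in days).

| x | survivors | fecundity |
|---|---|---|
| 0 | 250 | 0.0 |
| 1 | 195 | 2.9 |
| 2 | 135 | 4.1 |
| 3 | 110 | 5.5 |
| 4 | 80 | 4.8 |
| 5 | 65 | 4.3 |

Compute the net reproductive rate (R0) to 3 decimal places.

lx = nx/n0 = nx/250: 1, 0.78, 0.54, 0.44, 0.32, 0.26
lx·mx by age: 0, 2.262, 2.214, 2.42, 1.536, 1.118
R0 = Σ lx·mx = 9.55 → 9.550

9.550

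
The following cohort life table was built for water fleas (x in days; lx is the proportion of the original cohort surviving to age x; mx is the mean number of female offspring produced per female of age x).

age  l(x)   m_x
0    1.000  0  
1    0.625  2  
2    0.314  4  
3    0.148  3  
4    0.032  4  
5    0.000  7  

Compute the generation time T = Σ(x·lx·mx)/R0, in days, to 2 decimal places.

1.82

lx·mx: 0, 1.25, 1.256, 0.444, 0.128, 0 → R0 = 3.078
x·lx·mx: 0, 1.25, 2.512, 1.332, 0.512, 0 → Σ = 5.606
T = 5.606 / 3.078 = 1.821313… → 1.82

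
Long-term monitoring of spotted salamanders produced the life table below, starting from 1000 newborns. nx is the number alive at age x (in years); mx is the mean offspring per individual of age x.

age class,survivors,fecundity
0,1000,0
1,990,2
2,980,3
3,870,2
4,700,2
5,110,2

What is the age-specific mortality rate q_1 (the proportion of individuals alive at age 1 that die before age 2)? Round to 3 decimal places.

lx = nx/n0 = nx/1000: 1, 0.99, 0.98, 0.87, 0.7, 0.11
q_1 = (l_1 − l_2) / l_1 = (0.99 − 0.98) / 0.99
     = 0.01 / 0.99 = 0.010101… → 0.010

0.010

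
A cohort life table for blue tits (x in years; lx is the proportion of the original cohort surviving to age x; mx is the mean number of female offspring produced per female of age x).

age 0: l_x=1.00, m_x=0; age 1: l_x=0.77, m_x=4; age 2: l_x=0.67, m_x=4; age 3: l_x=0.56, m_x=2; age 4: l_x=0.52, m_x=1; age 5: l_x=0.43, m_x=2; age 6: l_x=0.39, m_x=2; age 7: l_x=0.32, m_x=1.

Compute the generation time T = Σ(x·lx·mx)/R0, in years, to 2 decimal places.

lx·mx: 0, 3.08, 2.68, 1.12, 0.52, 0.86, 0.78, 0.32 → R0 = 9.36
x·lx·mx: 0, 3.08, 5.36, 3.36, 2.08, 4.3, 4.68, 2.24 → Σ = 25.1
T = 25.1 / 9.36 = 2.681624… → 2.68

2.68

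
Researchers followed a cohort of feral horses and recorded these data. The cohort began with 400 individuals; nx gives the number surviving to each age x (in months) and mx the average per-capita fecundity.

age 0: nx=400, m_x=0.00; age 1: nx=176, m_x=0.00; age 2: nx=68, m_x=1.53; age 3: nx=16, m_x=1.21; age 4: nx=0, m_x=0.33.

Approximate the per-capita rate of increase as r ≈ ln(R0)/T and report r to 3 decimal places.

-0.545

lx = nx/n0 = nx/400: 1, 0.44, 0.17, 0.04, 0
R0 = Σ lx·mx = 0 + 0 + 0.2601 + 0.0484 + 0 = 0.3085
Σ x·lx·mx = 0.6654; T = 0.6654/0.3085 = 2.15689…
r ≈ ln(R0)/T = ln(0.3085)/2.15689… = -0.54525… → -0.545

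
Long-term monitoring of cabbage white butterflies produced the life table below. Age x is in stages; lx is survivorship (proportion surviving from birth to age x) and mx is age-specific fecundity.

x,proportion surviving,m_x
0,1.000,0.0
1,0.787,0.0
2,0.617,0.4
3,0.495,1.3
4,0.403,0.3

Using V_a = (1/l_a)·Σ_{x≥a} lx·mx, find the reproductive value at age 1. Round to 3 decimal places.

1.285

lx·mx for x ≥ 1: 0, 0.2468, 0.6435, 0.1209 → sum = 1.0112
V_1 = 1.0112 / l_1 = 1.0112 / 0.787 = 1.284879… → 1.285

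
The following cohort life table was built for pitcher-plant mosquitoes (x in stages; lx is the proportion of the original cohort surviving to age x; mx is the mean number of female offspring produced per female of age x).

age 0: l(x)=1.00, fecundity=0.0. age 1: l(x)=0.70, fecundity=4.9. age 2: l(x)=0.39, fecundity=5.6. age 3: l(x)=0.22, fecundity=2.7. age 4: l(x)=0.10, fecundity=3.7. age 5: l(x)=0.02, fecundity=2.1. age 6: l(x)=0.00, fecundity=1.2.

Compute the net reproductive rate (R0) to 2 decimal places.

lx·mx by age: 0, 3.43, 2.184, 0.594, 0.37, 0.042, 0
R0 = Σ lx·mx = 6.62 → 6.62

6.62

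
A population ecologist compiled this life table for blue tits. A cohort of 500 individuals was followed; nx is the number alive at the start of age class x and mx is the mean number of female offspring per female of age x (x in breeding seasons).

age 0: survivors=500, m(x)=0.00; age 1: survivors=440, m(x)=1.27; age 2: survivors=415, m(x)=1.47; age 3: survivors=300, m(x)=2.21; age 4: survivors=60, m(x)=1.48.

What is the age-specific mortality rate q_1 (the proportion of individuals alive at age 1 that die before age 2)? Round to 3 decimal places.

0.057

lx = nx/n0 = nx/500: 1, 0.88, 0.83, 0.6, 0.12
q_1 = (l_1 − l_2) / l_1 = (0.88 − 0.83) / 0.88
     = 0.05 / 0.88 = 0.056818… → 0.057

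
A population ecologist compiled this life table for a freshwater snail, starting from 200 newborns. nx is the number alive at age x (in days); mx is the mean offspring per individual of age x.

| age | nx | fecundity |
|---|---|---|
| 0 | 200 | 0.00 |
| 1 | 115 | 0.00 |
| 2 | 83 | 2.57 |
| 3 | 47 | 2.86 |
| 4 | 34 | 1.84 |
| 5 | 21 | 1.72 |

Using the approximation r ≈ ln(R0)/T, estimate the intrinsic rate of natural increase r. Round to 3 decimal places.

0.284

lx = nx/n0 = nx/200: 1, 0.575, 0.415, 0.235, 0.17, 0.105
R0 = Σ lx·mx = 0 + 0 + 1.06655 + 0.6721 + 0.3128 + 0.1806 = 2.23205
Σ x·lx·mx = 6.3036; T = 6.3036/2.23205 = 2.82413…
r ≈ ln(R0)/T = ln(2.23205)/2.82413… = 0.28431… → 0.284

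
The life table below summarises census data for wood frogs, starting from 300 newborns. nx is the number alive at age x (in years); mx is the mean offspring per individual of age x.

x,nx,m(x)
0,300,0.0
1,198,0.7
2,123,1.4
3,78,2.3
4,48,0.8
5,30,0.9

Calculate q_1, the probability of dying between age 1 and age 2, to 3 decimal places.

lx = nx/n0 = nx/300: 1, 0.66, 0.41, 0.26, 0.16, 0.1
q_1 = (l_1 − l_2) / l_1 = (0.66 − 0.41) / 0.66
     = 0.25 / 0.66 = 0.378788… → 0.379

0.379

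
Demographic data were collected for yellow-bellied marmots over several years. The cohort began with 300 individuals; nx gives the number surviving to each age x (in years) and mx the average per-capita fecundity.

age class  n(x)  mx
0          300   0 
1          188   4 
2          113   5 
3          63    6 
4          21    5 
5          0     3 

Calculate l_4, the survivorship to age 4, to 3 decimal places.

l_4 = n_4/n_0 = 21/300 = 0.07 → 0.070

0.070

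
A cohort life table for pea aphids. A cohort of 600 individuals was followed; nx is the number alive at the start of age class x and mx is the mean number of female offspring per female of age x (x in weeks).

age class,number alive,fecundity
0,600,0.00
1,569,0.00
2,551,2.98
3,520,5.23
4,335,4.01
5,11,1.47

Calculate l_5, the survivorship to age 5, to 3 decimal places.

0.018

l_5 = n_5/n_0 = 11/600 = 0.018333… → 0.018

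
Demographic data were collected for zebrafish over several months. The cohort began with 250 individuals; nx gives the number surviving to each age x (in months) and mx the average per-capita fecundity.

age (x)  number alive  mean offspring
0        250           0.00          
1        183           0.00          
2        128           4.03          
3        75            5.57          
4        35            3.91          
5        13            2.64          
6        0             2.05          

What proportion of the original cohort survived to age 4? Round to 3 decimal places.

l_4 = n_4/n_0 = 35/250 = 0.14 → 0.140

0.140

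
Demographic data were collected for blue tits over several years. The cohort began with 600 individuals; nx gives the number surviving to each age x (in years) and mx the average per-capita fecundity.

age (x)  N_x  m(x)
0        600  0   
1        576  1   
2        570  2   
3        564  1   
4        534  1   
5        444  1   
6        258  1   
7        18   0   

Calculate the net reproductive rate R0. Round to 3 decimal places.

lx = nx/n0 = nx/600: 1, 0.96, 0.95, 0.94, 0.89, 0.74, 0.43, 0.03
lx·mx by age: 0, 0.96, 1.9, 0.94, 0.89, 0.74, 0.43, 0
R0 = Σ lx·mx = 5.86 → 5.860

5.860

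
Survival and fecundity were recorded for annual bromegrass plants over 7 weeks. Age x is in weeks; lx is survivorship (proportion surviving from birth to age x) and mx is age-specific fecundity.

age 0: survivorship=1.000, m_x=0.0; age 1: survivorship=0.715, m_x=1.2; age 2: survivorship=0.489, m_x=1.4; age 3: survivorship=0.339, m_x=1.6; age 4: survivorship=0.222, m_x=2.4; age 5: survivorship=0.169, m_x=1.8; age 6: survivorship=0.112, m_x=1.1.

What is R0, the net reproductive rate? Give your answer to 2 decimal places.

lx·mx by age: 0, 0.858, 0.6846, 0.5424, 0.5328, 0.3042, 0.1232
R0 = Σ lx·mx = 3.0452 → 3.05

3.05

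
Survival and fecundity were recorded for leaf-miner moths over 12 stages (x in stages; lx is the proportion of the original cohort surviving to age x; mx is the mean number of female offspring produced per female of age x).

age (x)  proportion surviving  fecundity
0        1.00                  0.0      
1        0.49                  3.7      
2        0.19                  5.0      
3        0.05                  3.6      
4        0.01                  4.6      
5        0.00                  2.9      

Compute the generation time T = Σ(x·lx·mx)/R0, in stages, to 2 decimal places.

lx·mx: 0, 1.813, 0.95, 0.18, 0.046, 0 → R0 = 2.989
x·lx·mx: 0, 1.813, 1.9, 0.54, 0.184, 0 → Σ = 4.437
T = 4.437 / 2.989 = 1.484443… → 1.48

1.48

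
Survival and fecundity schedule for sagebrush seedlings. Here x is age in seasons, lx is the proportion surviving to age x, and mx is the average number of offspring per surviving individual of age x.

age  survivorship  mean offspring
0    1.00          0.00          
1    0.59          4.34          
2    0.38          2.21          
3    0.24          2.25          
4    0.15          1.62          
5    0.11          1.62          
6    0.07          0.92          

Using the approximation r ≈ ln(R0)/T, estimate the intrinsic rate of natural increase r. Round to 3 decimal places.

R0 = Σ lx·mx = 0 + 2.5606 + 0.8398 + 0.54 + 0.243 + 0.1782 + 0.0644 = 4.426
Σ x·lx·mx = 8.1096; T = 8.1096/4.426 = 1.83226…
r ≈ ln(R0)/T = ln(4.426)/1.83226… = 0.81184… → 0.812

0.812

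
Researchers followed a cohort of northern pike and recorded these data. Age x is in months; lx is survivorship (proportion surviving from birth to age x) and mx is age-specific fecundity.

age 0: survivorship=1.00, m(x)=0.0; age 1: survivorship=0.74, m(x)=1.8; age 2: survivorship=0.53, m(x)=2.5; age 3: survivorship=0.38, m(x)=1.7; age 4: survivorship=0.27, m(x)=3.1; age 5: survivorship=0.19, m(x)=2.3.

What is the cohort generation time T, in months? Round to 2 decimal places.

2.50

lx·mx: 0, 1.332, 1.325, 0.646, 0.837, 0.437 → R0 = 4.577
x·lx·mx: 0, 1.332, 2.65, 1.938, 3.348, 2.185 → Σ = 11.453
T = 11.453 / 4.577 = 2.502294… → 2.50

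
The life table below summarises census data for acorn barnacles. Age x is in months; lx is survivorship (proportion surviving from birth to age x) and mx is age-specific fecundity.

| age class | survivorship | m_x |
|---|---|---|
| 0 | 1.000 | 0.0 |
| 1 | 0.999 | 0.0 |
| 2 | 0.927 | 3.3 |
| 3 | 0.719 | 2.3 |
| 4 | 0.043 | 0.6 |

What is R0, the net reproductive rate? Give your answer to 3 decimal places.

4.739

lx·mx by age: 0, 0, 3.0591, 1.6537, 0.0258
R0 = Σ lx·mx = 4.7386 → 4.739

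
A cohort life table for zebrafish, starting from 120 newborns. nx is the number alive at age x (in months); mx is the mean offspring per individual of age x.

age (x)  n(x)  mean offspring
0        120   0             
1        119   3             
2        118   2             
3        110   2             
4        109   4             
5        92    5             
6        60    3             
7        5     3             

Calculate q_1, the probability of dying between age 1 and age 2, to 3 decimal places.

0.008

lx = nx/n0 = nx/120: 1, 0.99167…, 0.98333…, 0.91667…, 0.90833…, 0.76667…, 0.5, 0.04167…
q_1 = (l_1 − l_2) / l_1 = (0.991667… − 0.983333…) / 0.991667…
     = 0.008333… / 0.991667… = 0.008403… → 0.008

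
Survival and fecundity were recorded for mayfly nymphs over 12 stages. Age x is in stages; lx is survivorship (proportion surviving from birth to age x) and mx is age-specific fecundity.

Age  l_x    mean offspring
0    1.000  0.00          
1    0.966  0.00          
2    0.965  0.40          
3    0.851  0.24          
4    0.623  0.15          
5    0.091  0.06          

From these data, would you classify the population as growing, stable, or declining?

declining

R0 = Σ lx·mx = 0 + 0 + 0.386 + 0.20424 + 0.09345 + 0.00546 = 0.68915
R0 < 1, so the population is declining.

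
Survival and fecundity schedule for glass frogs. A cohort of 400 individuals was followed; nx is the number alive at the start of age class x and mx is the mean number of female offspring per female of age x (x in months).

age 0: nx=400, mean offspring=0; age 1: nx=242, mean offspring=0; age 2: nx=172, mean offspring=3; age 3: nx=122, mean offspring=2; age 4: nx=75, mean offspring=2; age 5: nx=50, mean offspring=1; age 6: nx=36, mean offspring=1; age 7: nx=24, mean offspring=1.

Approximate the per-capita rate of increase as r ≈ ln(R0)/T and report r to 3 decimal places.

lx = nx/n0 = nx/400: 1, 0.605, 0.43, 0.305, 0.1875, 0.125, 0.09, 0.06
R0 = Σ lx·mx = 0 + 0 + 1.29 + 0.61 + 0.375 + 0.125 + 0.09 + 0.06 = 2.55
Σ x·lx·mx = 7.495; T = 7.495/2.55 = 2.93922…
r ≈ ln(R0)/T = ln(2.55)/2.93922… = 0.31848… → 0.318

0.318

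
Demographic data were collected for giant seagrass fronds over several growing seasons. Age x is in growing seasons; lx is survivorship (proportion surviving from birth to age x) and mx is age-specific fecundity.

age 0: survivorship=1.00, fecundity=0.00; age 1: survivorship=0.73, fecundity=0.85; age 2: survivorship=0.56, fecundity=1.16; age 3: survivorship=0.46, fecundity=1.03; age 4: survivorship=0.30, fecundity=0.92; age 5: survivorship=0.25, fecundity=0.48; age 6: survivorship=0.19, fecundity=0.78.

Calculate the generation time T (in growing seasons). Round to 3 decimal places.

lx·mx: 0, 0.6205, 0.6496, 0.4738, 0.276, 0.12, 0.1482 → R0 = 2.2881
x·lx·mx: 0, 0.6205, 1.2992, 1.4214, 1.104, 0.6, 0.8892 → Σ = 5.9343
T = 5.9343 / 2.2881 = 2.593549… → 2.594

2.594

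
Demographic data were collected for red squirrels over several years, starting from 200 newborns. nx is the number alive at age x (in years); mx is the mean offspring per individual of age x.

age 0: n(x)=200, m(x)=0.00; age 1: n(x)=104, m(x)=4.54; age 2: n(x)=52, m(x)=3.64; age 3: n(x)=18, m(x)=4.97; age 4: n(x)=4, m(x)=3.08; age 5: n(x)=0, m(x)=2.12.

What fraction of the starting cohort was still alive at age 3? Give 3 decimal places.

l_3 = n_3/n_0 = 18/200 = 0.09 → 0.090

0.090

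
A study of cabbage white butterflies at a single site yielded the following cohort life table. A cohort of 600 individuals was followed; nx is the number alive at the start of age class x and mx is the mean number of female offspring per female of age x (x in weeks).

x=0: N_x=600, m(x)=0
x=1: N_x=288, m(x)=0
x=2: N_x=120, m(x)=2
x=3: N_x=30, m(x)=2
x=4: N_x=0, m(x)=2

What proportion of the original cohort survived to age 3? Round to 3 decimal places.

0.050

l_3 = n_3/n_0 = 30/600 = 0.05 → 0.050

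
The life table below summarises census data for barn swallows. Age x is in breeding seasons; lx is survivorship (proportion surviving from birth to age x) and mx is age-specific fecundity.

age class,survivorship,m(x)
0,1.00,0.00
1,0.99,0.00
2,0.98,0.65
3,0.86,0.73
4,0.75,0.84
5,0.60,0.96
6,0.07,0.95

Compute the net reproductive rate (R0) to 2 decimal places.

2.54

lx·mx by age: 0, 0, 0.637, 0.6278, 0.63, 0.576, 0.0665
R0 = Σ lx·mx = 2.5373 → 2.54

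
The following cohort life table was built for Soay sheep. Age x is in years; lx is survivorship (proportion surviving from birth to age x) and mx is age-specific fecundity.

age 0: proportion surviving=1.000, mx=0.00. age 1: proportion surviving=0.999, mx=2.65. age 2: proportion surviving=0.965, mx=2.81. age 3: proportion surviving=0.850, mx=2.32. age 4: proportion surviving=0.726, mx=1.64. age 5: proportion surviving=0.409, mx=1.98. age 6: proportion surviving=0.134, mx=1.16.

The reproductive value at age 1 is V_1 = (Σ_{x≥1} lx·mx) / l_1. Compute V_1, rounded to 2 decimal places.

lx·mx for x ≥ 1: 2.64735, 2.71165, 1.972, 1.19064, 0.80982, 0.15544 → sum = 9.4869
V_1 = 9.4869 / l_1 = 9.4869 / 0.999 = 9.496396… → 9.50

9.50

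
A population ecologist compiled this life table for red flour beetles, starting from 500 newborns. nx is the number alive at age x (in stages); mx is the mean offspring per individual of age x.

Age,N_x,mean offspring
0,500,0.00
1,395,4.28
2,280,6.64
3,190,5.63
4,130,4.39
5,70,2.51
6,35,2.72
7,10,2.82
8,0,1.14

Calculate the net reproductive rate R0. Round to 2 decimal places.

lx = nx/n0 = nx/500: 1, 0.79, 0.56, 0.38, 0.26, 0.14, 0.07, 0.02, 0
lx·mx by age: 0, 3.3812, 3.7184, 2.1394, 1.1414, 0.3514, 0.1904, 0.0564, 0
R0 = Σ lx·mx = 10.9786 → 10.98

10.98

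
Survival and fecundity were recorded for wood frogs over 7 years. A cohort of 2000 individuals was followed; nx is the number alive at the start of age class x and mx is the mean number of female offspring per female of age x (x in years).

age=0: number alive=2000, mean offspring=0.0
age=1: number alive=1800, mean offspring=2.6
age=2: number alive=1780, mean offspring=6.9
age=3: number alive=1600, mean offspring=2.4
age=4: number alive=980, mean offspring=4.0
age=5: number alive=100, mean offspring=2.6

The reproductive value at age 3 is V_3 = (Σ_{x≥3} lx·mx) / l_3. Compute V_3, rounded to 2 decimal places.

5.01

lx = nx/n0 = nx/2000: 1, 0.9, 0.89, 0.8, 0.49, 0.05
lx·mx for x ≥ 3: 1.92, 1.96, 0.13 → sum = 4.01
V_3 = 4.01 / l_3 = 4.01 / 0.8 = 5.0125 → 5.01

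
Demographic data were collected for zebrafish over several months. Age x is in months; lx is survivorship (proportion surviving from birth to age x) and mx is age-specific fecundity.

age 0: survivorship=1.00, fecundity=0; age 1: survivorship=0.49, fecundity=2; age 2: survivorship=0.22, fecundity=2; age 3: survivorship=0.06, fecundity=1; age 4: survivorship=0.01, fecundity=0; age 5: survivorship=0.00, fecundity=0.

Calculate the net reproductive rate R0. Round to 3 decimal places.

1.480

lx·mx by age: 0, 0.98, 0.44, 0.06, 0, 0
R0 = Σ lx·mx = 1.48 → 1.480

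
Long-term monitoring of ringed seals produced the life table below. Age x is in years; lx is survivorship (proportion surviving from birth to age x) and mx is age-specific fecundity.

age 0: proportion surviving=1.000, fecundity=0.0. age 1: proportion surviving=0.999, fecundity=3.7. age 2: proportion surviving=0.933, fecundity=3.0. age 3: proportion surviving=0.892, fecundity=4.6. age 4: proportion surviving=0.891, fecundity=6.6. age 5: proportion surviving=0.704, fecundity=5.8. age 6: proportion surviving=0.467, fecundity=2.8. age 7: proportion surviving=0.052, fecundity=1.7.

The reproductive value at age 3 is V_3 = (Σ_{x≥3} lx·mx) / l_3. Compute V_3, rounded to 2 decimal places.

lx·mx for x ≥ 3: 4.1032, 5.8806, 4.0832, 1.3076, 0.0884 → sum = 15.463
V_3 = 15.463 / l_3 = 15.463 / 0.892 = 17.335202… → 17.34

17.34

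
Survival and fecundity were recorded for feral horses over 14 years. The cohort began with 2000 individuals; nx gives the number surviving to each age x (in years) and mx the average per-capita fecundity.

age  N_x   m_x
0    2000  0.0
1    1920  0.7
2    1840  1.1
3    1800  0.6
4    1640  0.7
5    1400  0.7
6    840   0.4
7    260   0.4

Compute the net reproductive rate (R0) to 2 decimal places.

3.51

lx = nx/n0 = nx/2000: 1, 0.96, 0.92, 0.9, 0.82, 0.7, 0.42, 0.13
lx·mx by age: 0, 0.672, 1.012, 0.54, 0.574, 0.49, 0.168, 0.052
R0 = Σ lx·mx = 3.508 → 3.51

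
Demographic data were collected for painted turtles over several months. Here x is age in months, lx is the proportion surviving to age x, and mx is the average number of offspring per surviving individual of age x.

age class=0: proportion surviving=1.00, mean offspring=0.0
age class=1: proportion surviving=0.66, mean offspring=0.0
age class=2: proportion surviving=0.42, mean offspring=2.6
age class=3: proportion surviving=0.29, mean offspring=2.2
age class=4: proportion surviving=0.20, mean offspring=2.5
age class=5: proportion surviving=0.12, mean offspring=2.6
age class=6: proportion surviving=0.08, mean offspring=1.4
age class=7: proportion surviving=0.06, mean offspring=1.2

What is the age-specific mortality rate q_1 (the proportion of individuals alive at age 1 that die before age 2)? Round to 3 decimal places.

q_1 = (l_1 − l_2) / l_1 = (0.66 − 0.42) / 0.66
     = 0.24 / 0.66 = 0.363636… → 0.364

0.364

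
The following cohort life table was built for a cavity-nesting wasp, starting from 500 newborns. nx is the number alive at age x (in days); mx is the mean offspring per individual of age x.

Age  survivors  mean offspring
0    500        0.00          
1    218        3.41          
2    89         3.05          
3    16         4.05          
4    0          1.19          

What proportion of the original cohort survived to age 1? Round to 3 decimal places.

l_1 = n_1/n_0 = 218/500 = 0.436 → 0.436

0.436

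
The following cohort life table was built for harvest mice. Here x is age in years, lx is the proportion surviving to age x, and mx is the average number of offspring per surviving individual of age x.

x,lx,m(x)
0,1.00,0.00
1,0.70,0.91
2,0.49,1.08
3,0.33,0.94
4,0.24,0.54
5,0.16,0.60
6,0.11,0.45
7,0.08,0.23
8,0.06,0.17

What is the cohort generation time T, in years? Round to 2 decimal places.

2.32

lx·mx: 0, 0.637, 0.5292, 0.3102, 0.1296, 0.096, 0.0495, 0.0184, 0.0102 → R0 = 1.7801
x·lx·mx: 0, 0.637, 1.0584, 0.9306, 0.5184, 0.48, 0.297, 0.1288, 0.0816 → Σ = 4.1318
T = 4.1318 / 1.7801 = 2.321106… → 2.32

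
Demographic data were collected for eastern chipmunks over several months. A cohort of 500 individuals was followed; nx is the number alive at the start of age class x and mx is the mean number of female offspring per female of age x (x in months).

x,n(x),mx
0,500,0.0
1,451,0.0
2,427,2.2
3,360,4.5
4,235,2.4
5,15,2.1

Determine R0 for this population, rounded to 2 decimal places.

lx = nx/n0 = nx/500: 1, 0.902, 0.854, 0.72, 0.47, 0.03
lx·mx by age: 0, 0, 1.8788, 3.24, 1.128, 0.063
R0 = Σ lx·mx = 6.3098 → 6.31

6.31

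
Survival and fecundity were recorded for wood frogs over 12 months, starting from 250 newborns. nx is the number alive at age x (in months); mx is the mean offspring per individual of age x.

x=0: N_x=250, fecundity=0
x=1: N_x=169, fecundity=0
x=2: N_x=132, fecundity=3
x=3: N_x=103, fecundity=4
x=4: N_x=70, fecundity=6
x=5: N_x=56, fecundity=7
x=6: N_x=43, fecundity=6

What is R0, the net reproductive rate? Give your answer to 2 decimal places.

7.51

lx = nx/n0 = nx/250: 1, 0.676, 0.528, 0.412, 0.28, 0.224, 0.172
lx·mx by age: 0, 0, 1.584, 1.648, 1.68, 1.568, 1.032
R0 = Σ lx·mx = 7.512 → 7.51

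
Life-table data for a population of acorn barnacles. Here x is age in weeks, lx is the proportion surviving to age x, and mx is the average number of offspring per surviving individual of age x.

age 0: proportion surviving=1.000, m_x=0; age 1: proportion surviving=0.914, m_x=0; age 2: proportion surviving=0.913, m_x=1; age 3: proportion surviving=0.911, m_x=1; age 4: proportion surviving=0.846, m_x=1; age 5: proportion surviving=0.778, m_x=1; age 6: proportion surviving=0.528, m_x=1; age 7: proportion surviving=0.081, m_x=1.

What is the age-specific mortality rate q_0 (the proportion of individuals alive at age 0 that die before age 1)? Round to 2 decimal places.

0.09

q_0 = (l_0 − l_1) / l_0 = (1 − 0.914) / 1
     = 0.086 / 1 = 0.086 → 0.09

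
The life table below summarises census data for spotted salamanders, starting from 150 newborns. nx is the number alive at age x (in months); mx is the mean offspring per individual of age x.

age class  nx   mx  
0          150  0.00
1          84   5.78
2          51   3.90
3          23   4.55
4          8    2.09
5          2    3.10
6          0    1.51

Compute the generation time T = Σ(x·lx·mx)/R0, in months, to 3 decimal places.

lx = nx/n0 = nx/150: 1, 0.56, 0.34, 0.15333…, 0.05333…, 0.01333…, 0
lx·mx: 0, 3.2368, 1.326, 0.697667…, 0.111467…, 0.041333…, 0 → R0 = 5.413267…
x·lx·mx: 0, 3.2368, 2.652, 2.093…, 0.445867…, 0.206667…, 0 → Σ = 8.634333…
T = 8.634333… / 5.413267… = 1.595032… → 1.595

1.595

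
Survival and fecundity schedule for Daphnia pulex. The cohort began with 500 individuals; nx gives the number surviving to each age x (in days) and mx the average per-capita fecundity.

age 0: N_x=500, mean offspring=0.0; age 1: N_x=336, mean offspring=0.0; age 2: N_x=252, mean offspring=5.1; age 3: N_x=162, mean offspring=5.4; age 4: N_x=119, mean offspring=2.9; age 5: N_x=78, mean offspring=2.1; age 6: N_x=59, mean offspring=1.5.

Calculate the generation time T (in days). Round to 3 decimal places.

2.874

lx = nx/n0 = nx/500: 1, 0.672, 0.504, 0.324, 0.238, 0.156, 0.118
lx·mx: 0, 0, 2.5704, 1.7496, 0.6902, 0.3276, 0.177 → R0 = 5.5148
x·lx·mx: 0, 0, 5.1408, 5.2488, 2.7608, 1.638, 1.062 → Σ = 15.8504
T = 15.8504 / 5.5148 = 2.874157… → 2.874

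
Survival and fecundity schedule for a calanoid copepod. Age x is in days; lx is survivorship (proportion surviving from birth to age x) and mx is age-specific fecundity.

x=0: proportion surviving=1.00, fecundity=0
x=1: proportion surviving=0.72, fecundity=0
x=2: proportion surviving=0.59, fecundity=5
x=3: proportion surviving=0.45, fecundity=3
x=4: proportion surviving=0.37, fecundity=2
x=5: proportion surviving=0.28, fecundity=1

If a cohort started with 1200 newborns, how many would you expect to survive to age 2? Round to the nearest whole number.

Expected survivors = N0 · l_2 = 1200 × 0.59 = 708 → 708

708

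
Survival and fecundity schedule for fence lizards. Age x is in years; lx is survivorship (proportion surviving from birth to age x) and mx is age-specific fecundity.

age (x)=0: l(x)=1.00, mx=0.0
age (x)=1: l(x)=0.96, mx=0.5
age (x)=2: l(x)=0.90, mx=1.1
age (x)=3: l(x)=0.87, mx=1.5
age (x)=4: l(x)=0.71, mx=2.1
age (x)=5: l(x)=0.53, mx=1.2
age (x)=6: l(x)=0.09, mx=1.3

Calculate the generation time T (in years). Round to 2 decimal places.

3.23

lx·mx: 0, 0.48, 0.99, 1.305, 1.491, 0.636, 0.117 → R0 = 5.019
x·lx·mx: 0, 0.48, 1.98, 3.915, 5.964, 3.18, 0.702 → Σ = 16.221
T = 16.221 / 5.019 = 3.231919… → 3.23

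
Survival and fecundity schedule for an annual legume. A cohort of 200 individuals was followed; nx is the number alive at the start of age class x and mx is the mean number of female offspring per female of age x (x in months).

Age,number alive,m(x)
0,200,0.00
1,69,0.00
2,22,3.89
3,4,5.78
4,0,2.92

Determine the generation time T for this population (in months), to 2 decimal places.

lx = nx/n0 = nx/200: 1, 0.345, 0.11, 0.02, 0
lx·mx: 0, 0, 0.4279, 0.1156, 0 → R0 = 0.5435
x·lx·mx: 0, 0, 0.8558, 0.3468, 0 → Σ = 1.2026
T = 1.2026 / 0.5435 = 2.212695… → 2.21

2.21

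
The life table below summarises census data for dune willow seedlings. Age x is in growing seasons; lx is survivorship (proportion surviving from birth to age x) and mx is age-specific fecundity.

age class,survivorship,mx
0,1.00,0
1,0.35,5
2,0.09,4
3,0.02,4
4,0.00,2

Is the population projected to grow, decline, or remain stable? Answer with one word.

R0 = Σ lx·mx = 0 + 1.75 + 0.36 + 0.08 + 0 = 2.19
R0 > 1, so the population is growing.

growing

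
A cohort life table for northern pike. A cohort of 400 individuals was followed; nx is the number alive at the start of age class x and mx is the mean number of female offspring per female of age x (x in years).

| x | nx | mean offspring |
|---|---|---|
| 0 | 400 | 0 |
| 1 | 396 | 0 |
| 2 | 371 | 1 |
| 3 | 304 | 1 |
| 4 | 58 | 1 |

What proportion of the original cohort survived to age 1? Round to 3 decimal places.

l_1 = n_1/n_0 = 396/400 = 0.99 → 0.990

0.990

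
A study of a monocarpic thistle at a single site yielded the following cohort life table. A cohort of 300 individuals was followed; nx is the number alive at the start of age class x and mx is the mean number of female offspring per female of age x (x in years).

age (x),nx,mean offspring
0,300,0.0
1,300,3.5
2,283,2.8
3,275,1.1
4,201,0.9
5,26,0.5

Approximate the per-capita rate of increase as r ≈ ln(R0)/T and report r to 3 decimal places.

lx = nx/n0 = nx/300: 1, 1, 0.94333…, 0.91667…, 0.67, 0.08667…
R0 = Σ lx·mx = 0 + 3.5 + 2.64133… + 1.00833… + 0.603 + 0.04333… = 7.796…
Σ x·lx·mx = 14.436333…; T = 14.436333…/7.796… = 1.85176…
r ≈ ln(R0)/T = ln(7.796…)/1.85176… = 1.109… → 1.109

1.109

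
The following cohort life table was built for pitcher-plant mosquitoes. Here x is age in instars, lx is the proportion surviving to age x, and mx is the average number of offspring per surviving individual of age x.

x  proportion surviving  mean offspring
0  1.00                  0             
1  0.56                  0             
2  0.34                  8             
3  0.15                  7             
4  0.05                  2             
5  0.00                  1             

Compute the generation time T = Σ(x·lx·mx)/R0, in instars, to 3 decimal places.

lx·mx: 0, 0, 2.72, 1.05, 0.1, 0 → R0 = 3.87
x·lx·mx: 0, 0, 5.44, 3.15, 0.4, 0 → Σ = 8.99
T = 8.99 / 3.87 = 2.322997… → 2.323

2.323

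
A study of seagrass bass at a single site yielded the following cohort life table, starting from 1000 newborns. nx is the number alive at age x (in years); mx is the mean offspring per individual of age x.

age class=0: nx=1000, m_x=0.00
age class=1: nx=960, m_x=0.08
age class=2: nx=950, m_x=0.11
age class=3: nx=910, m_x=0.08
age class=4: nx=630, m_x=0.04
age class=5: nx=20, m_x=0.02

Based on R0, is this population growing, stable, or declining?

lx = nx/n0 = nx/1000: 1, 0.96, 0.95, 0.91, 0.63, 0.02
R0 = Σ lx·mx = 0 + 0.0768 + 0.1045 + 0.0728 + 0.0252 + 0.0004 = 0.2797
R0 < 1, so the population is declining.

declining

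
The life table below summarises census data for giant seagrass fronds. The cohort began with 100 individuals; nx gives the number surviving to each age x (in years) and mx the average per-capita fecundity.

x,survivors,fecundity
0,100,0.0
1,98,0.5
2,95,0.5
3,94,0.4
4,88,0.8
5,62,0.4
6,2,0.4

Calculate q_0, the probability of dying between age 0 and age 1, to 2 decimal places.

0.02

lx = nx/n0 = nx/100: 1, 0.98, 0.95, 0.94, 0.88, 0.62, 0.02
q_0 = (l_0 − l_1) / l_0 = (1 − 0.98) / 1
     = 0.02 / 1 = 0.02 → 0.02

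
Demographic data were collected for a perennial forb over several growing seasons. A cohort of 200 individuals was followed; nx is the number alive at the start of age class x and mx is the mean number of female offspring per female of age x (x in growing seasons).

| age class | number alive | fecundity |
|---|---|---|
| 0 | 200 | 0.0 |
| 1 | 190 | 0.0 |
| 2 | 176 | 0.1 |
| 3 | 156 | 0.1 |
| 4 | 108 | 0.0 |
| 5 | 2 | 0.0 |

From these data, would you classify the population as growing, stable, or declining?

lx = nx/n0 = nx/200: 1, 0.95, 0.88, 0.78, 0.54, 0.01
R0 = Σ lx·mx = 0 + 0 + 0.088 + 0.078 + 0 + 0 = 0.166
R0 < 1, so the population is declining.

declining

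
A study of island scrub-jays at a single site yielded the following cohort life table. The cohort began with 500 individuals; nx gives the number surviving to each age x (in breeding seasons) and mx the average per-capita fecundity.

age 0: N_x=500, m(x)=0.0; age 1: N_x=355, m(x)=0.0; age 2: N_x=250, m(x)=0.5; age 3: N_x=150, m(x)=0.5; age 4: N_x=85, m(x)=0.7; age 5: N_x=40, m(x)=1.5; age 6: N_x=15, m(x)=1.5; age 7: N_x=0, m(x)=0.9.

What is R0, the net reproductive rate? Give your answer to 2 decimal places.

0.68

lx = nx/n0 = nx/500: 1, 0.71, 0.5, 0.3, 0.17, 0.08, 0.03, 0
lx·mx by age: 0, 0, 0.25, 0.15, 0.119, 0.12, 0.045, 0
R0 = Σ lx·mx = 0.684 → 0.68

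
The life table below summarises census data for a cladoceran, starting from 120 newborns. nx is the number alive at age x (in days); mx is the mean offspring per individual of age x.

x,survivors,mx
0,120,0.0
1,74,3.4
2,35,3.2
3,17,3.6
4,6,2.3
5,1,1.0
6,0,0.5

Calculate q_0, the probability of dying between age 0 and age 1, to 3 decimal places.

lx = nx/n0 = nx/120: 1, 0.61667…, 0.29167…, 0.14167…, 0.05, 0.00833…, 0
q_0 = (l_0 − l_1) / l_0 = (1 − 0.616667…) / 1
     = 0.383333… / 1 = 0.383333… → 0.383

0.383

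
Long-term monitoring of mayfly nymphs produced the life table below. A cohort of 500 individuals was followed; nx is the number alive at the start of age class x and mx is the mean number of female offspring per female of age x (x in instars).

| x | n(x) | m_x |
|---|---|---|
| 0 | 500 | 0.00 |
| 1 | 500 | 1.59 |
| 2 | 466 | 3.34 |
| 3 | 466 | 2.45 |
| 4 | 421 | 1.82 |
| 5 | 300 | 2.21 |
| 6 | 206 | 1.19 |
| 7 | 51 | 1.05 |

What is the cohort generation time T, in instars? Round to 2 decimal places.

2.98

lx = nx/n0 = nx/500: 1, 1, 0.932, 0.932, 0.842, 0.6, 0.412, 0.102
lx·mx: 0, 1.59, 3.11288, 2.2834, 1.53244, 1.326, 0.49028, 0.1071 → R0 = 10.4421
x·lx·mx: 0, 1.59, 6.22576, 6.8502, 6.12976, 6.63, 2.94168, 0.7497 → Σ = 31.1171
T = 31.1171 / 10.4421 = 2.979966… → 2.98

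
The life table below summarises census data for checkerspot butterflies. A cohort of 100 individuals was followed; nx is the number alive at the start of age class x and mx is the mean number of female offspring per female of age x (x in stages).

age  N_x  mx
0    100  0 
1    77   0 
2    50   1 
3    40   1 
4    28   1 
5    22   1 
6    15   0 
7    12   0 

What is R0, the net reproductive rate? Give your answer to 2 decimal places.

1.40

lx = nx/n0 = nx/100: 1, 0.77, 0.5, 0.4, 0.28, 0.22, 0.15, 0.12
lx·mx by age: 0, 0, 0.5, 0.4, 0.28, 0.22, 0, 0
R0 = Σ lx·mx = 1.4 → 1.40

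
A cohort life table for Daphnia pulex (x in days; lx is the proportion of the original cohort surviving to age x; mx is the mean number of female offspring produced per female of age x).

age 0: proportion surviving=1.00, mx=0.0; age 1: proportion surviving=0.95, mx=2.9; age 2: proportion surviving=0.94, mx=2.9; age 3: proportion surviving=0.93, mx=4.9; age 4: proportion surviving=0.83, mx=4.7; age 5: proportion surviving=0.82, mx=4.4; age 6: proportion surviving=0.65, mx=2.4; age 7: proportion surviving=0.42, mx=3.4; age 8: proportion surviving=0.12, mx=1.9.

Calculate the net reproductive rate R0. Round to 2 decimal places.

lx·mx by age: 0, 2.755, 2.726, 4.557, 3.901, 3.608, 1.56, 1.428, 0.228
R0 = Σ lx·mx = 20.763 → 20.76

20.76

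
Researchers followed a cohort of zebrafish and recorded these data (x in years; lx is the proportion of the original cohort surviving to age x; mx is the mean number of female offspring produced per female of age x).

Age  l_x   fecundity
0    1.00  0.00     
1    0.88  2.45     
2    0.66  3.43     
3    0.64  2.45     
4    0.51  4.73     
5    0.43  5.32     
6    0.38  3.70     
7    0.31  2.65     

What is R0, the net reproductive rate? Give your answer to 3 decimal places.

12.915

lx·mx by age: 0, 2.156, 2.2638, 1.568, 2.4123, 2.2876, 1.406, 0.8215
R0 = Σ lx·mx = 12.9152 → 12.915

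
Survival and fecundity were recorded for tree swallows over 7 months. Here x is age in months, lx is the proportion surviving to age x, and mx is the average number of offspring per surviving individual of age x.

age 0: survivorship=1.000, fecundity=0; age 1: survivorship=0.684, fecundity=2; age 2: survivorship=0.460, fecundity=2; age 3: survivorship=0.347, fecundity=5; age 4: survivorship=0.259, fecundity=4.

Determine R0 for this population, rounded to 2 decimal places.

5.06

lx·mx by age: 0, 1.368, 0.92, 1.735, 1.036
R0 = Σ lx·mx = 5.059 → 5.06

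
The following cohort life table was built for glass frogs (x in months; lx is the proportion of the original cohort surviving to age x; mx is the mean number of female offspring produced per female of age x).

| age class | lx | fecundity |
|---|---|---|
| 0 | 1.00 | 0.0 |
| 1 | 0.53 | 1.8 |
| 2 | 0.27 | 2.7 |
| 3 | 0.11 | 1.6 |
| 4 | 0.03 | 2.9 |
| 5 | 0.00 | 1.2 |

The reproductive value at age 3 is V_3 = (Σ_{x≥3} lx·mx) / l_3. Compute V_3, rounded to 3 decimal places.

lx·mx for x ≥ 3: 0.176, 0.087, 0 → sum = 0.263
V_3 = 0.263 / l_3 = 0.263 / 0.11 = 2.390909… → 2.391

2.391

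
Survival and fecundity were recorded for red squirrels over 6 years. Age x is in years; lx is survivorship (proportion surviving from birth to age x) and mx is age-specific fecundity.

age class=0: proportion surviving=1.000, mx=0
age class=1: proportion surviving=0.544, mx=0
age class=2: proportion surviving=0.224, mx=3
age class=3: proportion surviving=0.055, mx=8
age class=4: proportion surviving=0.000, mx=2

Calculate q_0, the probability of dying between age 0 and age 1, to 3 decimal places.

q_0 = (l_0 − l_1) / l_0 = (1 − 0.544) / 1
     = 0.456 / 1 = 0.456 → 0.456

0.456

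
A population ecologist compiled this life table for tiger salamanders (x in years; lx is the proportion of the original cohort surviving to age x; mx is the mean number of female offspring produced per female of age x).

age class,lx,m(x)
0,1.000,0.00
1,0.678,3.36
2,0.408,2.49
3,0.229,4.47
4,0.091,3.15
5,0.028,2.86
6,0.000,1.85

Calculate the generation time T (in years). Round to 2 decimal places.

1.91

lx·mx: 0, 2.27808, 1.01592, 1.02363, 0.28665, 0.08008, 0 → R0 = 4.68436
x·lx·mx: 0, 2.27808, 2.03184, 3.07089, 1.1466, 0.4004, 0 → Σ = 8.92781
T = 8.92781 / 4.68436 = 1.905876… → 1.91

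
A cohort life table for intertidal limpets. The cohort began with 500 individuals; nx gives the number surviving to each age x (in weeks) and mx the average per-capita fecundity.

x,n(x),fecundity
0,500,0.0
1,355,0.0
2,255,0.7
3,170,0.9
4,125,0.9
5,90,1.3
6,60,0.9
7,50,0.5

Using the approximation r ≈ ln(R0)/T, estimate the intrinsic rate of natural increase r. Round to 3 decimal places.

0.067

lx = nx/n0 = nx/500: 1, 0.71, 0.51, 0.34, 0.25, 0.18, 0.12, 0.1
R0 = Σ lx·mx = 0 + 0 + 0.357 + 0.306 + 0.225 + 0.234 + 0.108 + 0.05 = 1.28
Σ x·lx·mx = 4.7; T = 4.7/1.28 = 3.67188…
r ≈ ln(R0)/T = ln(1.28)/3.67188… = 0.06723… → 0.067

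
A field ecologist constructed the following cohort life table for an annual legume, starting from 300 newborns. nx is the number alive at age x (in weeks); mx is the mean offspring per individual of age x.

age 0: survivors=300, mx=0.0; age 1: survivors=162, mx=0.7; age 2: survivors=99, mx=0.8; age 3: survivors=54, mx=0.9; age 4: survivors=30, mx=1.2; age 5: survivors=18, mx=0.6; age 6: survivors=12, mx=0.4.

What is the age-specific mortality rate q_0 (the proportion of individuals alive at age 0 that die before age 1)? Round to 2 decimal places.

lx = nx/n0 = nx/300: 1, 0.54, 0.33, 0.18, 0.1, 0.06, 0.04
q_0 = (l_0 − l_1) / l_0 = (1 − 0.54) / 1
     = 0.46 / 1 = 0.46 → 0.46

0.46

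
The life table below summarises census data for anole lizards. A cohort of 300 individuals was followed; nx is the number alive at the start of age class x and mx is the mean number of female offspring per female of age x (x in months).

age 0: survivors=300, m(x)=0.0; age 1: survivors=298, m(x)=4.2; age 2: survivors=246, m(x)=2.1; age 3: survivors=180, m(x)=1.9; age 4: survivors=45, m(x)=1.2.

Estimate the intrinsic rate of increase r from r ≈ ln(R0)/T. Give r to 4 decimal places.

lx = nx/n0 = nx/300: 1, 0.99333…, 0.82, 0.6, 0.15
R0 = Σ lx·mx = 0 + 4.172… + 1.722 + 1.14 + 0.18 = 7.214…
Σ x·lx·mx = 11.756…; T = 11.756…/7.214… = 1.62961…
r ≈ ln(R0)/T = ln(7.214…)/1.62961… = 1.212575… → 1.2126

1.2126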